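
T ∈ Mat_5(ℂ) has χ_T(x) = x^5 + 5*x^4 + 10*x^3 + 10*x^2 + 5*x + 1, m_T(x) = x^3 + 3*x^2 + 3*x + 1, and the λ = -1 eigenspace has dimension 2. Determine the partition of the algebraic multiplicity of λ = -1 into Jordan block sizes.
Block sizes for λ = -1: [3, 2]

Step 1 — from the characteristic polynomial, algebraic multiplicity of λ = -1 is 5. From dim ker(T − (-1)·I) = 2, there are exactly 2 Jordan blocks for λ = -1.
Step 2 — from the minimal polynomial, the factor (x + 1)^3 tells us the largest block for λ = -1 has size 3.
Step 3 — with total size 5, 2 blocks, and largest block 3, the block sizes (in nonincreasing order) are [3, 2].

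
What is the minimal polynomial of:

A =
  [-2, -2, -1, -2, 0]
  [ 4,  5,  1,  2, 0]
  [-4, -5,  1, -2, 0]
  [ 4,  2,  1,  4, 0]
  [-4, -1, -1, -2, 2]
x^3 - 6*x^2 + 12*x - 8

The characteristic polynomial is χ_A(x) = (x - 2)^5, so the eigenvalues are known. The minimal polynomial is
  m_A(x) = Π_λ (x − λ)^{k_λ}
where k_λ is the size of the *largest* Jordan block for λ (equivalently, the smallest k with (A − λI)^k v = 0 for every generalised eigenvector v of λ).

  λ = 2: largest Jordan block has size 3, contributing (x − 2)^3

So m_A(x) = (x - 2)^3 = x^3 - 6*x^2 + 12*x - 8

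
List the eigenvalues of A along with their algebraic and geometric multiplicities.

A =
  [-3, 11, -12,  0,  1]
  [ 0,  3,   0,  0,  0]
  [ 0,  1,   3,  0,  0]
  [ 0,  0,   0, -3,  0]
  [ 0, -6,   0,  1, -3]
λ = -3: alg = 3, geom = 1; λ = 3: alg = 2, geom = 1

Step 1 — factor the characteristic polynomial to read off the algebraic multiplicities:
  χ_A(x) = (x - 3)^2*(x + 3)^3

Step 2 — compute geometric multiplicities via the rank-nullity identity g(λ) = n − rank(A − λI):
  rank(A − (-3)·I) = 4, so dim ker(A − (-3)·I) = n − 4 = 1
  rank(A − (3)·I) = 4, so dim ker(A − (3)·I) = n − 4 = 1

Summary:
  λ = -3: algebraic multiplicity = 3, geometric multiplicity = 1
  λ = 3: algebraic multiplicity = 2, geometric multiplicity = 1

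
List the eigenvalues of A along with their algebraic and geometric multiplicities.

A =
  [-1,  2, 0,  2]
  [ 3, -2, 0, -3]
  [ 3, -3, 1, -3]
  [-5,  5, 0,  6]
λ = 1: alg = 4, geom = 3

Step 1 — factor the characteristic polynomial to read off the algebraic multiplicities:
  χ_A(x) = (x - 1)^4

Step 2 — compute geometric multiplicities via the rank-nullity identity g(λ) = n − rank(A − λI):
  rank(A − (1)·I) = 1, so dim ker(A − (1)·I) = n − 1 = 3

Summary:
  λ = 1: algebraic multiplicity = 4, geometric multiplicity = 3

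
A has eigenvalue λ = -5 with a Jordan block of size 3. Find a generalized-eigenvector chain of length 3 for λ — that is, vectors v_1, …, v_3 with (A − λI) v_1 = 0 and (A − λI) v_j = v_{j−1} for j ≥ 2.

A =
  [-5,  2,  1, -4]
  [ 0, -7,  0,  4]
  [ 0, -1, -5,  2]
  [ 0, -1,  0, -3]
A Jordan chain for λ = -5 of length 3:
v_1 = (-1, 0, 0, 0)ᵀ
v_2 = (2, -2, -1, -1)ᵀ
v_3 = (0, 1, 0, 0)ᵀ

Let N = A − (-5)·I. We want v_3 with N^3 v_3 = 0 but N^2 v_3 ≠ 0; then v_{j-1} := N · v_j for j = 3, …, 2.

Pick v_3 = (0, 1, 0, 0)ᵀ.
Then v_2 = N · v_3 = (2, -2, -1, -1)ᵀ.
Then v_1 = N · v_2 = (-1, 0, 0, 0)ᵀ.

Sanity check: (A − (-5)·I) v_1 = (0, 0, 0, 0)ᵀ = 0. ✓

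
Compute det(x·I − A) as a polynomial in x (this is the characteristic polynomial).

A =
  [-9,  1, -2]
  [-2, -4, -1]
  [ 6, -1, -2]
x^3 + 15*x^2 + 75*x + 125

Expanding det(x·I − A) (e.g. by cofactor expansion or by noting that A is similar to its Jordan form J, which has the same characteristic polynomial as A) gives
  χ_A(x) = x^3 + 15*x^2 + 75*x + 125
which factors as (x + 5)^3. The eigenvalues (with algebraic multiplicities) are λ = -5 with multiplicity 3.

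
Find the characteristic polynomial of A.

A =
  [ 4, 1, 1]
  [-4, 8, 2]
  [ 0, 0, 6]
x^3 - 18*x^2 + 108*x - 216

Expanding det(x·I − A) (e.g. by cofactor expansion or by noting that A is similar to its Jordan form J, which has the same characteristic polynomial as A) gives
  χ_A(x) = x^3 - 18*x^2 + 108*x - 216
which factors as (x - 6)^3. The eigenvalues (with algebraic multiplicities) are λ = 6 with multiplicity 3.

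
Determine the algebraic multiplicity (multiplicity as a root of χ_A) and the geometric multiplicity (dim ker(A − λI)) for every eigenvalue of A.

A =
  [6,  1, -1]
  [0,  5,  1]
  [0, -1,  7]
λ = 6: alg = 3, geom = 2

Step 1 — factor the characteristic polynomial to read off the algebraic multiplicities:
  χ_A(x) = (x - 6)^3

Step 2 — compute geometric multiplicities via the rank-nullity identity g(λ) = n − rank(A − λI):
  rank(A − (6)·I) = 1, so dim ker(A − (6)·I) = n − 1 = 2

Summary:
  λ = 6: algebraic multiplicity = 3, geometric multiplicity = 2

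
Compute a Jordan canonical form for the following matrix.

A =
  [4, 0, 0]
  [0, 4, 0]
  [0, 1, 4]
J_2(4) ⊕ J_1(4)

The characteristic polynomial is
  det(x·I − A) = x^3 - 12*x^2 + 48*x - 64 = (x - 4)^3

Eigenvalues and multiplicities (the geometric multiplicity of λ is n − rank(A − λI), which equals the number of Jordan blocks for λ):
  λ = 4: algebraic multiplicity = 3, geometric multiplicity = 2

Determining the block sizes for each eigenvalue:
  λ = 4: 2 blocks summing to 3 forces exactly one block of size 2 and the rest size 1 → block sizes [2, 1]

Assembling the blocks gives a Jordan form
J =
  [4, 1, 0]
  [0, 4, 0]
  [0, 0, 4]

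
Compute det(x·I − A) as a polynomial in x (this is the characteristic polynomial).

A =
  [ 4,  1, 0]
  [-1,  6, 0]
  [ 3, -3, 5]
x^3 - 15*x^2 + 75*x - 125

Expanding det(x·I − A) (e.g. by cofactor expansion or by noting that A is similar to its Jordan form J, which has the same characteristic polynomial as A) gives
  χ_A(x) = x^3 - 15*x^2 + 75*x - 125
which factors as (x - 5)^3. The eigenvalues (with algebraic multiplicities) are λ = 5 with multiplicity 3.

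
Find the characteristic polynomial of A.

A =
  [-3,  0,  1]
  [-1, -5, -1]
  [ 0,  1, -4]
x^3 + 12*x^2 + 48*x + 64

Expanding det(x·I − A) (e.g. by cofactor expansion or by noting that A is similar to its Jordan form J, which has the same characteristic polynomial as A) gives
  χ_A(x) = x^3 + 12*x^2 + 48*x + 64
which factors as (x + 4)^3. The eigenvalues (with algebraic multiplicities) are λ = -4 with multiplicity 3.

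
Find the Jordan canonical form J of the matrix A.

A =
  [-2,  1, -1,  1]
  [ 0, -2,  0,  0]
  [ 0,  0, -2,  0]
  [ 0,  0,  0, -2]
J_2(-2) ⊕ J_1(-2) ⊕ J_1(-2)

The characteristic polynomial is
  det(x·I − A) = x^4 + 8*x^3 + 24*x^2 + 32*x + 16 = (x + 2)^4

Eigenvalues and multiplicities (the geometric multiplicity of λ is n − rank(A − λI), which equals the number of Jordan blocks for λ):
  λ = -2: algebraic multiplicity = 4, geometric multiplicity = 3

Determining the block sizes for each eigenvalue:
  λ = -2: 3 blocks summing to 4 forces exactly one block of size 2 and the rest size 1 → block sizes [2, 1, 1]

Assembling the blocks gives a Jordan form
J =
  [-2,  1,  0,  0]
  [ 0, -2,  0,  0]
  [ 0,  0, -2,  0]
  [ 0,  0,  0, -2]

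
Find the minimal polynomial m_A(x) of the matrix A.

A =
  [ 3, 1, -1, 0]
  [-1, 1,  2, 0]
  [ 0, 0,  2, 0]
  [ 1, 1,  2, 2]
x^3 - 6*x^2 + 12*x - 8

The characteristic polynomial is χ_A(x) = (x - 2)^4, so the eigenvalues are known. The minimal polynomial is
  m_A(x) = Π_λ (x − λ)^{k_λ}
where k_λ is the size of the *largest* Jordan block for λ (equivalently, the smallest k with (A − λI)^k v = 0 for every generalised eigenvector v of λ).

  λ = 2: largest Jordan block has size 3, contributing (x − 2)^3

So m_A(x) = (x - 2)^3 = x^3 - 6*x^2 + 12*x - 8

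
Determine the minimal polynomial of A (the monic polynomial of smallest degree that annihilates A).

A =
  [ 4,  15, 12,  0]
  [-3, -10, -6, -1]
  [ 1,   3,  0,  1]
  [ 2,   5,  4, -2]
x^3 + 6*x^2 + 12*x + 8

The characteristic polynomial is χ_A(x) = (x + 2)^4, so the eigenvalues are known. The minimal polynomial is
  m_A(x) = Π_λ (x − λ)^{k_λ}
where k_λ is the size of the *largest* Jordan block for λ (equivalently, the smallest k with (A − λI)^k v = 0 for every generalised eigenvector v of λ).

  λ = -2: largest Jordan block has size 3, contributing (x + 2)^3

So m_A(x) = (x + 2)^3 = x^3 + 6*x^2 + 12*x + 8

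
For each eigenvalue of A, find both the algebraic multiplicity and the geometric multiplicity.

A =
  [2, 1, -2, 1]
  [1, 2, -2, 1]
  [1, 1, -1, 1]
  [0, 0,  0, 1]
λ = 1: alg = 4, geom = 3

Step 1 — factor the characteristic polynomial to read off the algebraic multiplicities:
  χ_A(x) = (x - 1)^4

Step 2 — compute geometric multiplicities via the rank-nullity identity g(λ) = n − rank(A − λI):
  rank(A − (1)·I) = 1, so dim ker(A − (1)·I) = n − 1 = 3

Summary:
  λ = 1: algebraic multiplicity = 4, geometric multiplicity = 3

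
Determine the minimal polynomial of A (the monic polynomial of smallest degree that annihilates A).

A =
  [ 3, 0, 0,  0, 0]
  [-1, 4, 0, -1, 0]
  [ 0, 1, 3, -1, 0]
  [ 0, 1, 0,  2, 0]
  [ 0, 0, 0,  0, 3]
x^3 - 9*x^2 + 27*x - 27

The characteristic polynomial is χ_A(x) = (x - 3)^5, so the eigenvalues are known. The minimal polynomial is
  m_A(x) = Π_λ (x − λ)^{k_λ}
where k_λ is the size of the *largest* Jordan block for λ (equivalently, the smallest k with (A − λI)^k v = 0 for every generalised eigenvector v of λ).

  λ = 3: largest Jordan block has size 3, contributing (x − 3)^3

So m_A(x) = (x - 3)^3 = x^3 - 9*x^2 + 27*x - 27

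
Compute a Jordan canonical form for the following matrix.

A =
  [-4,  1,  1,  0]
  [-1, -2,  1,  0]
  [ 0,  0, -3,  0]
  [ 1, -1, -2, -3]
J_2(-3) ⊕ J_2(-3)

The characteristic polynomial is
  det(x·I − A) = x^4 + 12*x^3 + 54*x^2 + 108*x + 81 = (x + 3)^4

Eigenvalues and multiplicities (the geometric multiplicity of λ is n − rank(A − λI), which equals the number of Jordan blocks for λ):
  λ = -3: algebraic multiplicity = 4, geometric multiplicity = 2

Determining the block sizes for each eigenvalue:
  λ = -3: with am = 4 and gm = 2, the partition is not yet determined (e.g. several partitions of 4 into 2 parts exist). Let N = A − (-3)·I. Computing rank(N^1) = 2, rank(N^2) = 0; the number of blocks of size ≥ j is rank(N^{j−1}) − rank(N^j), giving [2, 2]. So we have 2 block(s) of size 2 → block sizes [2, 2]

Assembling the blocks gives a Jordan form
J =
  [-3,  1,  0,  0]
  [ 0, -3,  0,  0]
  [ 0,  0, -3,  1]
  [ 0,  0,  0, -3]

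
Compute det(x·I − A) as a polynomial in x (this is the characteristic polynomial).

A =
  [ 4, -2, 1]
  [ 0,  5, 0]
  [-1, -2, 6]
x^3 - 15*x^2 + 75*x - 125

Expanding det(x·I − A) (e.g. by cofactor expansion or by noting that A is similar to its Jordan form J, which has the same characteristic polynomial as A) gives
  χ_A(x) = x^3 - 15*x^2 + 75*x - 125
which factors as (x - 5)^3. The eigenvalues (with algebraic multiplicities) are λ = 5 with multiplicity 3.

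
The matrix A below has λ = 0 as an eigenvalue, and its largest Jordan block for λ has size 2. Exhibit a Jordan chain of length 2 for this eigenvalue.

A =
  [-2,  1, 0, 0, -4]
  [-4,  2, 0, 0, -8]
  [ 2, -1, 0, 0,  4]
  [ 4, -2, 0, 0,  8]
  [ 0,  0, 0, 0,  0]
A Jordan chain for λ = 0 of length 2:
v_1 = (-2, -4, 2, 4, 0)ᵀ
v_2 = (1, 0, 0, 0, 0)ᵀ

Let N = A − (0)·I. We want v_2 with N^2 v_2 = 0 but N^1 v_2 ≠ 0; then v_{j-1} := N · v_j for j = 2, …, 2.

Pick v_2 = (1, 0, 0, 0, 0)ᵀ.
Then v_1 = N · v_2 = (-2, -4, 2, 4, 0)ᵀ.

Sanity check: (A − (0)·I) v_1 = (0, 0, 0, 0, 0)ᵀ = 0. ✓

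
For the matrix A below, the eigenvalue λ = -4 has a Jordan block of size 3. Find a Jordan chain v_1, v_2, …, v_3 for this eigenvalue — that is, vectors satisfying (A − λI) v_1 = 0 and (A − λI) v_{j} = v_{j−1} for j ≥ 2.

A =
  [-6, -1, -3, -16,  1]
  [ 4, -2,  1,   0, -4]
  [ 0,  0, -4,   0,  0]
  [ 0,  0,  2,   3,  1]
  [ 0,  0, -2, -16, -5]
A Jordan chain for λ = -4 of length 3:
v_1 = (1, -2, 0, 0, 0)ᵀ
v_2 = (-5, 9, 0, 0, 0)ᵀ
v_3 = (0, 0, 1, 0, -2)ᵀ

Let N = A − (-4)·I. We want v_3 with N^3 v_3 = 0 but N^2 v_3 ≠ 0; then v_{j-1} := N · v_j for j = 3, …, 2.

Pick v_3 = (0, 0, 1, 0, -2)ᵀ.
Then v_2 = N · v_3 = (-5, 9, 0, 0, 0)ᵀ.
Then v_1 = N · v_2 = (1, -2, 0, 0, 0)ᵀ.

Sanity check: (A − (-4)·I) v_1 = (0, 0, 0, 0, 0)ᵀ = 0. ✓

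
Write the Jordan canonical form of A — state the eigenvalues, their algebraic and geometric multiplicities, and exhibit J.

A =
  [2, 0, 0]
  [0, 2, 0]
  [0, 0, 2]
J_1(2) ⊕ J_1(2) ⊕ J_1(2)

The characteristic polynomial is
  det(x·I − A) = x^3 - 6*x^2 + 12*x - 8 = (x - 2)^3

Eigenvalues and multiplicities (the geometric multiplicity of λ is n − rank(A − λI), which equals the number of Jordan blocks for λ):
  λ = 2: algebraic multiplicity = 3, geometric multiplicity = 3

Determining the block sizes for each eigenvalue:
  λ = 2: gm = am = 3, so every block has size 1 → block sizes [1, 1, 1]

Assembling the blocks gives a Jordan form
J =
  [2, 0, 0]
  [0, 2, 0]
  [0, 0, 2]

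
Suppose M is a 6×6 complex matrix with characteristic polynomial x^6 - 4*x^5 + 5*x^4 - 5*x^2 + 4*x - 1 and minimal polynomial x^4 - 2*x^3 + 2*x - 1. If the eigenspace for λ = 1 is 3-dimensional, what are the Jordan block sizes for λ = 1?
Block sizes for λ = 1: [3, 1, 1]

Step 1 — from the characteristic polynomial, algebraic multiplicity of λ = 1 is 5. From dim ker(M − (1)·I) = 3, there are exactly 3 Jordan blocks for λ = 1.
Step 2 — from the minimal polynomial, the factor (x − 1)^3 tells us the largest block for λ = 1 has size 3.
Step 3 — with total size 5, 3 blocks, and largest block 3, the block sizes (in nonincreasing order) are [3, 1, 1].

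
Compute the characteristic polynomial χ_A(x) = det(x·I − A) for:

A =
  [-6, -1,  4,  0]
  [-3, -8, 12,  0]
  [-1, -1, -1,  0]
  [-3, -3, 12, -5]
x^4 + 20*x^3 + 150*x^2 + 500*x + 625

Expanding det(x·I − A) (e.g. by cofactor expansion or by noting that A is similar to its Jordan form J, which has the same characteristic polynomial as A) gives
  χ_A(x) = x^4 + 20*x^3 + 150*x^2 + 500*x + 625
which factors as (x + 5)^4. The eigenvalues (with algebraic multiplicities) are λ = -5 with multiplicity 4.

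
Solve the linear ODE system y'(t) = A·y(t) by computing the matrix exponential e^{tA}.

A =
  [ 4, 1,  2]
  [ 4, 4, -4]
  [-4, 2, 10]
e^{tA} =
  [-2*t*exp(6*t) + exp(6*t), t*exp(6*t), 2*t*exp(6*t)]
  [4*t*exp(6*t), -2*t*exp(6*t) + exp(6*t), -4*t*exp(6*t)]
  [-4*t*exp(6*t), 2*t*exp(6*t), 4*t*exp(6*t) + exp(6*t)]

Strategy: write A = P · J · P⁻¹ where J is a Jordan canonical form, so e^{tA} = P · e^{tJ} · P⁻¹, and e^{tJ} can be computed block-by-block.

A has Jordan form
J =
  [6, 1, 0]
  [0, 6, 0]
  [0, 0, 6]
(up to reordering of blocks).

Per-block formulas:
  For a 2×2 Jordan block J_2(6): exp(t · J_2(6)) = e^(6t)·(I + t·N), where N is the 2×2 nilpotent shift.
  For a 1×1 block at λ = 6: exp(t · [6]) = [e^(6t)].

After assembling e^{tJ} and conjugating by P, we get:

e^{tA} =
  [-2*t*exp(6*t) + exp(6*t), t*exp(6*t), 2*t*exp(6*t)]
  [4*t*exp(6*t), -2*t*exp(6*t) + exp(6*t), -4*t*exp(6*t)]
  [-4*t*exp(6*t), 2*t*exp(6*t), 4*t*exp(6*t) + exp(6*t)]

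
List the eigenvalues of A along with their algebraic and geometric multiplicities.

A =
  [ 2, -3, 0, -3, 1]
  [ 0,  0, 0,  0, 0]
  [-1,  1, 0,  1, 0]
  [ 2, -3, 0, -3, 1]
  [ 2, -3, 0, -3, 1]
λ = 0: alg = 5, geom = 3

Step 1 — factor the characteristic polynomial to read off the algebraic multiplicities:
  χ_A(x) = x^5

Step 2 — compute geometric multiplicities via the rank-nullity identity g(λ) = n − rank(A − λI):
  rank(A − (0)·I) = 2, so dim ker(A − (0)·I) = n − 2 = 3

Summary:
  λ = 0: algebraic multiplicity = 5, geometric multiplicity = 3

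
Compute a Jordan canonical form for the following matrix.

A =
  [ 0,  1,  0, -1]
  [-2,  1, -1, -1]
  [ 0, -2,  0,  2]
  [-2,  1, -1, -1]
J_2(0) ⊕ J_2(0)

The characteristic polynomial is
  det(x·I − A) = x^4

Eigenvalues and multiplicities (the geometric multiplicity of λ is n − rank(A − λI), which equals the number of Jordan blocks for λ):
  λ = 0: algebraic multiplicity = 4, geometric multiplicity = 2

Determining the block sizes for each eigenvalue:
  λ = 0: with am = 4 and gm = 2, the partition is not yet determined (e.g. several partitions of 4 into 2 parts exist). Let N = A − (0)·I. Computing rank(N^1) = 2, rank(N^2) = 0; the number of blocks of size ≥ j is rank(N^{j−1}) − rank(N^j), giving [2, 2]. So we have 2 block(s) of size 2 → block sizes [2, 2]

Assembling the blocks gives a Jordan form
J =
  [0, 1, 0, 0]
  [0, 0, 0, 0]
  [0, 0, 0, 1]
  [0, 0, 0, 0]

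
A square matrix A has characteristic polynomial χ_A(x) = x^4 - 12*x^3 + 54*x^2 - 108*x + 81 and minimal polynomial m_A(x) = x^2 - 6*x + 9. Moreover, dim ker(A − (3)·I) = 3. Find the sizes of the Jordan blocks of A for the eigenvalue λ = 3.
Block sizes for λ = 3: [2, 1, 1]

Step 1 — from the characteristic polynomial, algebraic multiplicity of λ = 3 is 4. From dim ker(A − (3)·I) = 3, there are exactly 3 Jordan blocks for λ = 3.
Step 2 — from the minimal polynomial, the factor (x − 3)^2 tells us the largest block for λ = 3 has size 2.
Step 3 — with total size 4, 3 blocks, and largest block 2, the block sizes (in nonincreasing order) are [2, 1, 1].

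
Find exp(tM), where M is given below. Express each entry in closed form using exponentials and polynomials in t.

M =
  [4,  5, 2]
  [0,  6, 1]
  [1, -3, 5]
e^{tM} =
  [3*t^2*exp(5*t)/2 - t*exp(5*t) + exp(5*t), -3*t^2*exp(5*t) + 5*t*exp(5*t), 3*t^2*exp(5*t)/2 + 2*t*exp(5*t)]
  [t^2*exp(5*t)/2, -t^2*exp(5*t) + t*exp(5*t) + exp(5*t), t^2*exp(5*t)/2 + t*exp(5*t)]
  [-t^2*exp(5*t)/2 + t*exp(5*t), t^2*exp(5*t) - 3*t*exp(5*t), -t^2*exp(5*t)/2 + exp(5*t)]

Strategy: write M = P · J · P⁻¹ where J is a Jordan canonical form, so e^{tM} = P · e^{tJ} · P⁻¹, and e^{tJ} can be computed block-by-block.

M has Jordan form
J =
  [5, 1, 0]
  [0, 5, 1]
  [0, 0, 5]
(up to reordering of blocks).

Per-block formulas:
  For a 3×3 Jordan block J_3(5): exp(t · J_3(5)) = e^(5t)·(I + t·N + (t^2/2)·N^2), where N is the 3×3 nilpotent shift.

After assembling e^{tJ} and conjugating by P, we get:

e^{tM} =
  [3*t^2*exp(5*t)/2 - t*exp(5*t) + exp(5*t), -3*t^2*exp(5*t) + 5*t*exp(5*t), 3*t^2*exp(5*t)/2 + 2*t*exp(5*t)]
  [t^2*exp(5*t)/2, -t^2*exp(5*t) + t*exp(5*t) + exp(5*t), t^2*exp(5*t)/2 + t*exp(5*t)]
  [-t^2*exp(5*t)/2 + t*exp(5*t), t^2*exp(5*t) - 3*t*exp(5*t), -t^2*exp(5*t)/2 + exp(5*t)]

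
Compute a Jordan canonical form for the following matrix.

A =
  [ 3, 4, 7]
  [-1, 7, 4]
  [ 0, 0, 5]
J_3(5)

The characteristic polynomial is
  det(x·I − A) = x^3 - 15*x^2 + 75*x - 125 = (x - 5)^3

Eigenvalues and multiplicities (the geometric multiplicity of λ is n − rank(A − λI), which equals the number of Jordan blocks for λ):
  λ = 5: algebraic multiplicity = 3, geometric multiplicity = 1

Determining the block sizes for each eigenvalue:
  λ = 5: one block (gm = 1), so the single block has size am = 3 → block sizes [3]

Assembling the blocks gives a Jordan form
J =
  [5, 1, 0]
  [0, 5, 1]
  [0, 0, 5]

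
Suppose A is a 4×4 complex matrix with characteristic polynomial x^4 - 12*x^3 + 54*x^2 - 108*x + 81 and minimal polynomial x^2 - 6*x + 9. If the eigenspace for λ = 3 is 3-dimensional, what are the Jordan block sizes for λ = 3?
Block sizes for λ = 3: [2, 1, 1]

Step 1 — from the characteristic polynomial, algebraic multiplicity of λ = 3 is 4. From dim ker(A − (3)·I) = 3, there are exactly 3 Jordan blocks for λ = 3.
Step 2 — from the minimal polynomial, the factor (x − 3)^2 tells us the largest block for λ = 3 has size 2.
Step 3 — with total size 4, 3 blocks, and largest block 2, the block sizes (in nonincreasing order) are [2, 1, 1].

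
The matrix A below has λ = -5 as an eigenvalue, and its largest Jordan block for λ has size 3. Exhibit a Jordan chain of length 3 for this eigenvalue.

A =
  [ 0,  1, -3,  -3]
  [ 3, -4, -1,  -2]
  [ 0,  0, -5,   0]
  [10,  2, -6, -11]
A Jordan chain for λ = -5 of length 3:
v_1 = (-2, -2, 0, -4)ᵀ
v_2 = (5, 3, 0, 10)ᵀ
v_3 = (1, 0, 0, 0)ᵀ

Let N = A − (-5)·I. We want v_3 with N^3 v_3 = 0 but N^2 v_3 ≠ 0; then v_{j-1} := N · v_j for j = 3, …, 2.

Pick v_3 = (1, 0, 0, 0)ᵀ.
Then v_2 = N · v_3 = (5, 3, 0, 10)ᵀ.
Then v_1 = N · v_2 = (-2, -2, 0, -4)ᵀ.

Sanity check: (A − (-5)·I) v_1 = (0, 0, 0, 0)ᵀ = 0. ✓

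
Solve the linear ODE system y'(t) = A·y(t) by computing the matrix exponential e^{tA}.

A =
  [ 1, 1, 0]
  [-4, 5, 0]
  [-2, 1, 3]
e^{tA} =
  [-2*t*exp(3*t) + exp(3*t), t*exp(3*t), 0]
  [-4*t*exp(3*t), 2*t*exp(3*t) + exp(3*t), 0]
  [-2*t*exp(3*t), t*exp(3*t), exp(3*t)]

Strategy: write A = P · J · P⁻¹ where J is a Jordan canonical form, so e^{tA} = P · e^{tJ} · P⁻¹, and e^{tJ} can be computed block-by-block.

A has Jordan form
J =
  [3, 1, 0]
  [0, 3, 0]
  [0, 0, 3]
(up to reordering of blocks).

Per-block formulas:
  For a 2×2 Jordan block J_2(3): exp(t · J_2(3)) = e^(3t)·(I + t·N), where N is the 2×2 nilpotent shift.
  For a 1×1 block at λ = 3: exp(t · [3]) = [e^(3t)].

After assembling e^{tJ} and conjugating by P, we get:

e^{tA} =
  [-2*t*exp(3*t) + exp(3*t), t*exp(3*t), 0]
  [-4*t*exp(3*t), 2*t*exp(3*t) + exp(3*t), 0]
  [-2*t*exp(3*t), t*exp(3*t), exp(3*t)]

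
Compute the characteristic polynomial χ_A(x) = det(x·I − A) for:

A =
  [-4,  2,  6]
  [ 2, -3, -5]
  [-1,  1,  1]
x^3 + 6*x^2 + 12*x + 8

Expanding det(x·I − A) (e.g. by cofactor expansion or by noting that A is similar to its Jordan form J, which has the same characteristic polynomial as A) gives
  χ_A(x) = x^3 + 6*x^2 + 12*x + 8
which factors as (x + 2)^3. The eigenvalues (with algebraic multiplicities) are λ = -2 with multiplicity 3.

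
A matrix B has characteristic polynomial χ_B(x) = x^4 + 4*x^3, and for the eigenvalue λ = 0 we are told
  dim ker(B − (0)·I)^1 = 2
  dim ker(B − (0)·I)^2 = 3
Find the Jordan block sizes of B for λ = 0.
Block sizes for λ = 0: [2, 1]

From the dimensions of kernels of powers, the number of Jordan blocks of size at least j is d_j − d_{j−1} where d_j = dim ker(N^j) (with d_0 = 0). Computing the differences gives [2, 1].
The number of blocks of size exactly k is (#blocks of size ≥ k) − (#blocks of size ≥ k + 1), so the partition is: 1 block(s) of size 1, 1 block(s) of size 2.
In nonincreasing order the block sizes are [2, 1].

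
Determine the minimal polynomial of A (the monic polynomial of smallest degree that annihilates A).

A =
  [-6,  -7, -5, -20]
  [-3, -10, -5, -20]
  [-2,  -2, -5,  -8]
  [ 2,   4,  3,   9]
x^2 + 6*x + 9

The characteristic polynomial is χ_A(x) = (x + 3)^4, so the eigenvalues are known. The minimal polynomial is
  m_A(x) = Π_λ (x − λ)^{k_λ}
where k_λ is the size of the *largest* Jordan block for λ (equivalently, the smallest k with (A − λI)^k v = 0 for every generalised eigenvector v of λ).

  λ = -3: largest Jordan block has size 2, contributing (x + 3)^2

So m_A(x) = (x + 3)^2 = x^2 + 6*x + 9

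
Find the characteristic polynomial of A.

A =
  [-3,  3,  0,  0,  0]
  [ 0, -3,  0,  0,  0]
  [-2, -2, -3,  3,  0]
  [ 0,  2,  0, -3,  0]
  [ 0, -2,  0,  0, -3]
x^5 + 15*x^4 + 90*x^3 + 270*x^2 + 405*x + 243

Expanding det(x·I − A) (e.g. by cofactor expansion or by noting that A is similar to its Jordan form J, which has the same characteristic polynomial as A) gives
  χ_A(x) = x^5 + 15*x^4 + 90*x^3 + 270*x^2 + 405*x + 243
which factors as (x + 3)^5. The eigenvalues (with algebraic multiplicities) are λ = -3 with multiplicity 5.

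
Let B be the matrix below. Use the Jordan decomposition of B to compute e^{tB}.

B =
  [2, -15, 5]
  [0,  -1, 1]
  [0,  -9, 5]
e^{tB} =
  [exp(2*t), -15*t*exp(2*t), 5*t*exp(2*t)]
  [0, -3*t*exp(2*t) + exp(2*t), t*exp(2*t)]
  [0, -9*t*exp(2*t), 3*t*exp(2*t) + exp(2*t)]

Strategy: write B = P · J · P⁻¹ where J is a Jordan canonical form, so e^{tB} = P · e^{tJ} · P⁻¹, and e^{tJ} can be computed block-by-block.

B has Jordan form
J =
  [2, 1, 0]
  [0, 2, 0]
  [0, 0, 2]
(up to reordering of blocks).

Per-block formulas:
  For a 1×1 block at λ = 2: exp(t · [2]) = [e^(2t)].
  For a 2×2 Jordan block J_2(2): exp(t · J_2(2)) = e^(2t)·(I + t·N), where N is the 2×2 nilpotent shift.

After assembling e^{tJ} and conjugating by P, we get:

e^{tB} =
  [exp(2*t), -15*t*exp(2*t), 5*t*exp(2*t)]
  [0, -3*t*exp(2*t) + exp(2*t), t*exp(2*t)]
  [0, -9*t*exp(2*t), 3*t*exp(2*t) + exp(2*t)]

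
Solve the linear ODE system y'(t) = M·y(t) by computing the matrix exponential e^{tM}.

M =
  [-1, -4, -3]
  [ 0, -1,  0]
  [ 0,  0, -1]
e^{tM} =
  [exp(-t), -4*t*exp(-t), -3*t*exp(-t)]
  [0, exp(-t), 0]
  [0, 0, exp(-t)]

Strategy: write M = P · J · P⁻¹ where J is a Jordan canonical form, so e^{tM} = P · e^{tJ} · P⁻¹, and e^{tJ} can be computed block-by-block.

M has Jordan form
J =
  [-1,  1,  0]
  [ 0, -1,  0]
  [ 0,  0, -1]
(up to reordering of blocks).

Per-block formulas:
  For a 1×1 block at λ = -1: exp(t · [-1]) = [e^(-1t)].
  For a 2×2 Jordan block J_2(-1): exp(t · J_2(-1)) = e^(-1t)·(I + t·N), where N is the 2×2 nilpotent shift.

After assembling e^{tJ} and conjugating by P, we get:

e^{tM} =
  [exp(-t), -4*t*exp(-t), -3*t*exp(-t)]
  [0, exp(-t), 0]
  [0, 0, exp(-t)]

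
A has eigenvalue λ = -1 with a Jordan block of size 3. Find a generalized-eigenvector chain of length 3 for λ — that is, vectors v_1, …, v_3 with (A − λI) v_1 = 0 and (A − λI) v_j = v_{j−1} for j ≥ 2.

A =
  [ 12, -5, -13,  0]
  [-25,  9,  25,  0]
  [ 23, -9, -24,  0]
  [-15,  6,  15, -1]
A Jordan chain for λ = -1 of length 3:
v_1 = (-5, 0, -5, 0)ᵀ
v_2 = (13, -25, 23, -15)ᵀ
v_3 = (1, 0, 0, 0)ᵀ

Let N = A − (-1)·I. We want v_3 with N^3 v_3 = 0 but N^2 v_3 ≠ 0; then v_{j-1} := N · v_j for j = 3, …, 2.

Pick v_3 = (1, 0, 0, 0)ᵀ.
Then v_2 = N · v_3 = (13, -25, 23, -15)ᵀ.
Then v_1 = N · v_2 = (-5, 0, -5, 0)ᵀ.

Sanity check: (A − (-1)·I) v_1 = (0, 0, 0, 0)ᵀ = 0. ✓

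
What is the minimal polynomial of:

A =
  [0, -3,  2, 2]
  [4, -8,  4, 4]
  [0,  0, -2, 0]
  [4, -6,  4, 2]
x^2 + 4*x + 4

The characteristic polynomial is χ_A(x) = (x + 2)^4, so the eigenvalues are known. The minimal polynomial is
  m_A(x) = Π_λ (x − λ)^{k_λ}
where k_λ is the size of the *largest* Jordan block for λ (equivalently, the smallest k with (A − λI)^k v = 0 for every generalised eigenvector v of λ).

  λ = -2: largest Jordan block has size 2, contributing (x + 2)^2

So m_A(x) = (x + 2)^2 = x^2 + 4*x + 4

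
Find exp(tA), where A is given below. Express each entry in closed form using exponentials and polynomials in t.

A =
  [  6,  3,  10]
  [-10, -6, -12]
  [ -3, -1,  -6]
e^{tA} =
  [2*t^2*exp(-2*t) + 8*t*exp(-2*t) + exp(-2*t), t^2*exp(-2*t) + 3*t*exp(-2*t), 2*t^2*exp(-2*t) + 10*t*exp(-2*t)]
  [-2*t^2*exp(-2*t) - 10*t*exp(-2*t), -t^2*exp(-2*t) - 4*t*exp(-2*t) + exp(-2*t), -2*t^2*exp(-2*t) - 12*t*exp(-2*t)]
  [-t^2*exp(-2*t) - 3*t*exp(-2*t), -t^2*exp(-2*t)/2 - t*exp(-2*t), -t^2*exp(-2*t) - 4*t*exp(-2*t) + exp(-2*t)]

Strategy: write A = P · J · P⁻¹ where J is a Jordan canonical form, so e^{tA} = P · e^{tJ} · P⁻¹, and e^{tJ} can be computed block-by-block.

A has Jordan form
J =
  [-2,  1,  0]
  [ 0, -2,  1]
  [ 0,  0, -2]
(up to reordering of blocks).

Per-block formulas:
  For a 3×3 Jordan block J_3(-2): exp(t · J_3(-2)) = e^(-2t)·(I + t·N + (t^2/2)·N^2), where N is the 3×3 nilpotent shift.

After assembling e^{tJ} and conjugating by P, we get:

e^{tA} =
  [2*t^2*exp(-2*t) + 8*t*exp(-2*t) + exp(-2*t), t^2*exp(-2*t) + 3*t*exp(-2*t), 2*t^2*exp(-2*t) + 10*t*exp(-2*t)]
  [-2*t^2*exp(-2*t) - 10*t*exp(-2*t), -t^2*exp(-2*t) - 4*t*exp(-2*t) + exp(-2*t), -2*t^2*exp(-2*t) - 12*t*exp(-2*t)]
  [-t^2*exp(-2*t) - 3*t*exp(-2*t), -t^2*exp(-2*t)/2 - t*exp(-2*t), -t^2*exp(-2*t) - 4*t*exp(-2*t) + exp(-2*t)]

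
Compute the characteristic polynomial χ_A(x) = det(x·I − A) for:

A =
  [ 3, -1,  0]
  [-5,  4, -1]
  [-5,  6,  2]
x^3 - 9*x^2 + 27*x - 27

Expanding det(x·I − A) (e.g. by cofactor expansion or by noting that A is similar to its Jordan form J, which has the same characteristic polynomial as A) gives
  χ_A(x) = x^3 - 9*x^2 + 27*x - 27
which factors as (x - 3)^3. The eigenvalues (with algebraic multiplicities) are λ = 3 with multiplicity 3.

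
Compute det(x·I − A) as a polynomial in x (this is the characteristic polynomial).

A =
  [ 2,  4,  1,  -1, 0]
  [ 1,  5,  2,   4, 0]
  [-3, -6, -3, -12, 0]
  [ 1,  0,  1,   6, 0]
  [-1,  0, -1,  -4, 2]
x^5 - 12*x^4 + 57*x^3 - 134*x^2 + 156*x - 72

Expanding det(x·I − A) (e.g. by cofactor expansion or by noting that A is similar to its Jordan form J, which has the same characteristic polynomial as A) gives
  χ_A(x) = x^5 - 12*x^4 + 57*x^3 - 134*x^2 + 156*x - 72
which factors as (x - 3)^2*(x - 2)^3. The eigenvalues (with algebraic multiplicities) are λ = 2 with multiplicity 3, λ = 3 with multiplicity 2.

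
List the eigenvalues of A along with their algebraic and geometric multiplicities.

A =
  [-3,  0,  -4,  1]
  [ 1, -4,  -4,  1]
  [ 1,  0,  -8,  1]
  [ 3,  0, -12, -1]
λ = -4: alg = 4, geom = 3

Step 1 — factor the characteristic polynomial to read off the algebraic multiplicities:
  χ_A(x) = (x + 4)^4

Step 2 — compute geometric multiplicities via the rank-nullity identity g(λ) = n − rank(A − λI):
  rank(A − (-4)·I) = 1, so dim ker(A − (-4)·I) = n − 1 = 3

Summary:
  λ = -4: algebraic multiplicity = 4, geometric multiplicity = 3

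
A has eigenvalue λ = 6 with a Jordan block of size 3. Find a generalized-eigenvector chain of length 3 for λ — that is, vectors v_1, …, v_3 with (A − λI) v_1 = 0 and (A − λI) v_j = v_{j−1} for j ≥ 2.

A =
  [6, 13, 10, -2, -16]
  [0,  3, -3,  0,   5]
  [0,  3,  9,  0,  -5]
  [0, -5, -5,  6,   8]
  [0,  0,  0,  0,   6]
A Jordan chain for λ = 6 of length 3:
v_1 = (1, 0, 0, 0, 0)ᵀ
v_2 = (13, -3, 3, -5, 0)ᵀ
v_3 = (0, 1, 0, 0, 0)ᵀ

Let N = A − (6)·I. We want v_3 with N^3 v_3 = 0 but N^2 v_3 ≠ 0; then v_{j-1} := N · v_j for j = 3, …, 2.

Pick v_3 = (0, 1, 0, 0, 0)ᵀ.
Then v_2 = N · v_3 = (13, -3, 3, -5, 0)ᵀ.
Then v_1 = N · v_2 = (1, 0, 0, 0, 0)ᵀ.

Sanity check: (A − (6)·I) v_1 = (0, 0, 0, 0, 0)ᵀ = 0. ✓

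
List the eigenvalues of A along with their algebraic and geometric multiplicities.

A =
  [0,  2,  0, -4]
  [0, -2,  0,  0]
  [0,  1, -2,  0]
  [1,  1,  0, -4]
λ = -2: alg = 4, geom = 2

Step 1 — factor the characteristic polynomial to read off the algebraic multiplicities:
  χ_A(x) = (x + 2)^4

Step 2 — compute geometric multiplicities via the rank-nullity identity g(λ) = n − rank(A − λI):
  rank(A − (-2)·I) = 2, so dim ker(A − (-2)·I) = n − 2 = 2

Summary:
  λ = -2: algebraic multiplicity = 4, geometric multiplicity = 2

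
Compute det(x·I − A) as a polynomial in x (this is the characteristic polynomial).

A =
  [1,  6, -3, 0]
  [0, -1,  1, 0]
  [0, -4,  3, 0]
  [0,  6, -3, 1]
x^4 - 4*x^3 + 6*x^2 - 4*x + 1

Expanding det(x·I − A) (e.g. by cofactor expansion or by noting that A is similar to its Jordan form J, which has the same characteristic polynomial as A) gives
  χ_A(x) = x^4 - 4*x^3 + 6*x^2 - 4*x + 1
which factors as (x - 1)^4. The eigenvalues (with algebraic multiplicities) are λ = 1 with multiplicity 4.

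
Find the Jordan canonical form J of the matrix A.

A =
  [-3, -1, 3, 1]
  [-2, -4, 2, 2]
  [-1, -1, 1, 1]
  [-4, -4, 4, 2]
J_1(-2) ⊕ J_1(-2) ⊕ J_2(0)

The characteristic polynomial is
  det(x·I − A) = x^4 + 4*x^3 + 4*x^2 = x^2*(x + 2)^2

Eigenvalues and multiplicities (the geometric multiplicity of λ is n − rank(A − λI), which equals the number of Jordan blocks for λ):
  λ = -2: algebraic multiplicity = 2, geometric multiplicity = 2
  λ = 0: algebraic multiplicity = 2, geometric multiplicity = 1

Determining the block sizes for each eigenvalue:
  λ = -2: gm = am = 2, so every block has size 1 → block sizes [1, 1]
  λ = 0: one block (gm = 1), so the single block has size am = 2 → block sizes [2]

Assembling the blocks gives a Jordan form
J =
  [-2,  0, 0, 0]
  [ 0, -2, 0, 0]
  [ 0,  0, 0, 1]
  [ 0,  0, 0, 0]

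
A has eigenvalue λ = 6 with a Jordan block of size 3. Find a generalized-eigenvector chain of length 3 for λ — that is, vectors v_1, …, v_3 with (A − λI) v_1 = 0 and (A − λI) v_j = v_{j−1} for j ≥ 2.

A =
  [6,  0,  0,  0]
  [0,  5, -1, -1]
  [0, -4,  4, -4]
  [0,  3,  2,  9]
A Jordan chain for λ = 6 of length 3:
v_1 = (0, 2, 0, -2)ᵀ
v_2 = (0, -1, -4, 3)ᵀ
v_3 = (0, 1, 0, 0)ᵀ

Let N = A − (6)·I. We want v_3 with N^3 v_3 = 0 but N^2 v_3 ≠ 0; then v_{j-1} := N · v_j for j = 3, …, 2.

Pick v_3 = (0, 1, 0, 0)ᵀ.
Then v_2 = N · v_3 = (0, -1, -4, 3)ᵀ.
Then v_1 = N · v_2 = (0, 2, 0, -2)ᵀ.

Sanity check: (A − (6)·I) v_1 = (0, 0, 0, 0)ᵀ = 0. ✓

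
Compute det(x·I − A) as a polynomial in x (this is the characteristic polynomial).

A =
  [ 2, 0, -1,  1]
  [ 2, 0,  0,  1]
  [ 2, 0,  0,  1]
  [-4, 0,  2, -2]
x^4

Expanding det(x·I − A) (e.g. by cofactor expansion or by noting that A is similar to its Jordan form J, which has the same characteristic polynomial as A) gives
  χ_A(x) = x^4
which factors as x^4. The eigenvalues (with algebraic multiplicities) are λ = 0 with multiplicity 4.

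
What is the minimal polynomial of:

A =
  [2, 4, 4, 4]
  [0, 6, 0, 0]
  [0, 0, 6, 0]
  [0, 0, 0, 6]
x^2 - 8*x + 12

The characteristic polynomial is χ_A(x) = (x - 6)^3*(x - 2), so the eigenvalues are known. The minimal polynomial is
  m_A(x) = Π_λ (x − λ)^{k_λ}
where k_λ is the size of the *largest* Jordan block for λ (equivalently, the smallest k with (A − λI)^k v = 0 for every generalised eigenvector v of λ).

  λ = 2: largest Jordan block has size 1, contributing (x − 2)
  λ = 6: largest Jordan block has size 1, contributing (x − 6)

So m_A(x) = (x - 6)*(x - 2) = x^2 - 8*x + 12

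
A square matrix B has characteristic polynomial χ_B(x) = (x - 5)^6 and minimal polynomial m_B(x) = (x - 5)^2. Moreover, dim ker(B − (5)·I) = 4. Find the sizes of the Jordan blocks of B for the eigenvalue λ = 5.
Block sizes for λ = 5: [2, 2, 1, 1]

Step 1 — from the characteristic polynomial, algebraic multiplicity of λ = 5 is 6. From dim ker(B − (5)·I) = 4, there are exactly 4 Jordan blocks for λ = 5.
Step 2 — from the minimal polynomial, the factor (x − 5)^2 tells us the largest block for λ = 5 has size 2.
Step 3 — with total size 6, 4 blocks, and largest block 2, the block sizes (in nonincreasing order) are [2, 2, 1, 1].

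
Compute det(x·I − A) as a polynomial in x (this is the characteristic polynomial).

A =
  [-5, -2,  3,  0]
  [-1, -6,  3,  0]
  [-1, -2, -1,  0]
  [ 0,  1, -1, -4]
x^4 + 16*x^3 + 96*x^2 + 256*x + 256

Expanding det(x·I − A) (e.g. by cofactor expansion or by noting that A is similar to its Jordan form J, which has the same characteristic polynomial as A) gives
  χ_A(x) = x^4 + 16*x^3 + 96*x^2 + 256*x + 256
which factors as (x + 4)^4. The eigenvalues (with algebraic multiplicities) are λ = -4 with multiplicity 4.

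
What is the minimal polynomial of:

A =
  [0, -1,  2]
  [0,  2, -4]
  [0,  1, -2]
x^2

The characteristic polynomial is χ_A(x) = x^3, so the eigenvalues are known. The minimal polynomial is
  m_A(x) = Π_λ (x − λ)^{k_λ}
where k_λ is the size of the *largest* Jordan block for λ (equivalently, the smallest k with (A − λI)^k v = 0 for every generalised eigenvector v of λ).

  λ = 0: largest Jordan block has size 2, contributing (x − 0)^2

So m_A(x) = x^2 = x^2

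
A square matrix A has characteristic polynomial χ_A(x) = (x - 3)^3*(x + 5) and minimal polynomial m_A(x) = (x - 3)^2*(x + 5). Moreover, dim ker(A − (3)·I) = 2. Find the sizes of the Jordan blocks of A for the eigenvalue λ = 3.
Block sizes for λ = 3: [2, 1]

Step 1 — from the characteristic polynomial, algebraic multiplicity of λ = 3 is 3. From dim ker(A − (3)·I) = 2, there are exactly 2 Jordan blocks for λ = 3.
Step 2 — from the minimal polynomial, the factor (x − 3)^2 tells us the largest block for λ = 3 has size 2.
Step 3 — with total size 3, 2 blocks, and largest block 2, the block sizes (in nonincreasing order) are [2, 1].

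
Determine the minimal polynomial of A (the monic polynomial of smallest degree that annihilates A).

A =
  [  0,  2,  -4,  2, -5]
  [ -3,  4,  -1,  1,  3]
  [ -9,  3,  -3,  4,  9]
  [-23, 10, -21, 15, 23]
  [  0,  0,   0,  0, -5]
x^4 - 7*x^3 - 12*x^2 + 176*x - 320

The characteristic polynomial is χ_A(x) = (x - 4)^4*(x + 5), so the eigenvalues are known. The minimal polynomial is
  m_A(x) = Π_λ (x − λ)^{k_λ}
where k_λ is the size of the *largest* Jordan block for λ (equivalently, the smallest k with (A − λI)^k v = 0 for every generalised eigenvector v of λ).

  λ = -5: largest Jordan block has size 1, contributing (x + 5)
  λ = 4: largest Jordan block has size 3, contributing (x − 4)^3

So m_A(x) = (x - 4)^3*(x + 5) = x^4 - 7*x^3 - 12*x^2 + 176*x - 320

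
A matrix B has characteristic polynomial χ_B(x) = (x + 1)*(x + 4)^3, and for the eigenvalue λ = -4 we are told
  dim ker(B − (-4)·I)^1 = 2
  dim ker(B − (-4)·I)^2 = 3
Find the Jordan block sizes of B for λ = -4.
Block sizes for λ = -4: [2, 1]

From the dimensions of kernels of powers, the number of Jordan blocks of size at least j is d_j − d_{j−1} where d_j = dim ker(N^j) (with d_0 = 0). Computing the differences gives [2, 1].
The number of blocks of size exactly k is (#blocks of size ≥ k) − (#blocks of size ≥ k + 1), so the partition is: 1 block(s) of size 1, 1 block(s) of size 2.
In nonincreasing order the block sizes are [2, 1].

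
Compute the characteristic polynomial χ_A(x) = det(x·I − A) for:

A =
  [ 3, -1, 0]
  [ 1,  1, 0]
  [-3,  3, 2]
x^3 - 6*x^2 + 12*x - 8

Expanding det(x·I − A) (e.g. by cofactor expansion or by noting that A is similar to its Jordan form J, which has the same characteristic polynomial as A) gives
  χ_A(x) = x^3 - 6*x^2 + 12*x - 8
which factors as (x - 2)^3. The eigenvalues (with algebraic multiplicities) are λ = 2 with multiplicity 3.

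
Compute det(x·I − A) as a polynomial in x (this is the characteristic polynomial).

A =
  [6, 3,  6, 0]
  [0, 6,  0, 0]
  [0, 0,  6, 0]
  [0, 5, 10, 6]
x^4 - 24*x^3 + 216*x^2 - 864*x + 1296

Expanding det(x·I − A) (e.g. by cofactor expansion or by noting that A is similar to its Jordan form J, which has the same characteristic polynomial as A) gives
  χ_A(x) = x^4 - 24*x^3 + 216*x^2 - 864*x + 1296
which factors as (x - 6)^4. The eigenvalues (with algebraic multiplicities) are λ = 6 with multiplicity 4.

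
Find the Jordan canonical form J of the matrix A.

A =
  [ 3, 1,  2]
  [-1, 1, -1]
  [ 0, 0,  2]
J_3(2)

The characteristic polynomial is
  det(x·I − A) = x^3 - 6*x^2 + 12*x - 8 = (x - 2)^3

Eigenvalues and multiplicities (the geometric multiplicity of λ is n − rank(A − λI), which equals the number of Jordan blocks for λ):
  λ = 2: algebraic multiplicity = 3, geometric multiplicity = 1

Determining the block sizes for each eigenvalue:
  λ = 2: one block (gm = 1), so the single block has size am = 3 → block sizes [3]

Assembling the blocks gives a Jordan form
J =
  [2, 1, 0]
  [0, 2, 1]
  [0, 0, 2]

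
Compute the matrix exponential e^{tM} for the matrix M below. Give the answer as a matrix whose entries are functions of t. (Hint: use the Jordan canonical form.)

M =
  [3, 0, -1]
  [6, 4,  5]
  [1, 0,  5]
e^{tM} =
  [-t*exp(4*t) + exp(4*t), 0, -t*exp(4*t)]
  [-t^2*exp(4*t)/2 + 6*t*exp(4*t), exp(4*t), -t^2*exp(4*t)/2 + 5*t*exp(4*t)]
  [t*exp(4*t), 0, t*exp(4*t) + exp(4*t)]

Strategy: write M = P · J · P⁻¹ where J is a Jordan canonical form, so e^{tM} = P · e^{tJ} · P⁻¹, and e^{tJ} can be computed block-by-block.

M has Jordan form
J =
  [4, 1, 0]
  [0, 4, 1]
  [0, 0, 4]
(up to reordering of blocks).

Per-block formulas:
  For a 3×3 Jordan block J_3(4): exp(t · J_3(4)) = e^(4t)·(I + t·N + (t^2/2)·N^2), where N is the 3×3 nilpotent shift.

After assembling e^{tJ} and conjugating by P, we get:

e^{tM} =
  [-t*exp(4*t) + exp(4*t), 0, -t*exp(4*t)]
  [-t^2*exp(4*t)/2 + 6*t*exp(4*t), exp(4*t), -t^2*exp(4*t)/2 + 5*t*exp(4*t)]
  [t*exp(4*t), 0, t*exp(4*t) + exp(4*t)]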